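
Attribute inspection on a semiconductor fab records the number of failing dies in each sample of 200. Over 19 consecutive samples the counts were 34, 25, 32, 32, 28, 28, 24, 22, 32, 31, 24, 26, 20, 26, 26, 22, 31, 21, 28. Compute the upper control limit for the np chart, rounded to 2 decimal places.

41.43

p̄ = Σdᵢ / (k·n) = 512 / (19 × 200) = 0.13474
UCL = np̄ + 3·√(np̄(1−p̄)) = 26.9474 + 3 × √(26.9474×0.86526) = 26.9474 + 3 × 4.8287 = 41.4335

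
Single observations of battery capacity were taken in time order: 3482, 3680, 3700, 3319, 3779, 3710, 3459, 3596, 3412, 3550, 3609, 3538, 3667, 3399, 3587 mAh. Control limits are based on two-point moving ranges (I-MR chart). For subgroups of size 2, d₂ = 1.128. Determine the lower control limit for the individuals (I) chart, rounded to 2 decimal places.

X̄ = (3482 + 3680 + 3700 + 3319 + 3779 + 3710 + 3459 + 3596 + 3412 + 3550 + 3609 + 3538 + 3667 + 3399 + 3587) / 15 = 3565.8000
Moving ranges: 198, 20, 381, 460, 69, 251, 137, 184, 138, 59, 71, 129, 268, 188; M̄R̄ = 2553.0000 / 14 = 182.3571
LCL = X̄ − 3·M̄R̄/d₂ = 3565.8000 − 3 × 182.3571 / 1.128 = 3080.8076

3080.81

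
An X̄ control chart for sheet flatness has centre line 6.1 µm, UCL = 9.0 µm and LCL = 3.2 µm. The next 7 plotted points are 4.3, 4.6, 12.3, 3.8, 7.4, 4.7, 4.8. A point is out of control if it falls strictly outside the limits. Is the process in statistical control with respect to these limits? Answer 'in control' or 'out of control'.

Compare each point to [3.2, 9.0]: sample 3 = 12.3 > UCL.

out of control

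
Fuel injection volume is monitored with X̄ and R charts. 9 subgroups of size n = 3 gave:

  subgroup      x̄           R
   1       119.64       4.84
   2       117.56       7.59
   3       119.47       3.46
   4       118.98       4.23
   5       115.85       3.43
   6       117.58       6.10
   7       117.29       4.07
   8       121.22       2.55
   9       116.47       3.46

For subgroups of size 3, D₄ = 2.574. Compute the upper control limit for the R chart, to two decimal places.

11.36

R̄ = (4.84 + 7.59 + 3.46 + 4.23 + 3.43 + 6.10 + 4.07 + 2.55 + 3.46) / 9 = 39.7300 / 9 = 4.4144
UCL_R = D₄·R̄ = 2.574 × 4.4144 = 11.3628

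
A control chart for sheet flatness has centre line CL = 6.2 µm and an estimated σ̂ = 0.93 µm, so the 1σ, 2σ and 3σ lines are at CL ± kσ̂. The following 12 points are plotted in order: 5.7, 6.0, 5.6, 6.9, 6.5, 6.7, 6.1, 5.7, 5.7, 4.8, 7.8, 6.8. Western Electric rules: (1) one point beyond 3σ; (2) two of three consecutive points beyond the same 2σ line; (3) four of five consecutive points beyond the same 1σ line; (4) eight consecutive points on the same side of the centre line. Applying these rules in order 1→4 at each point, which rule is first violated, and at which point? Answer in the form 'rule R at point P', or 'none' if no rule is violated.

none

Zone of each point (C = within 1σ̂, B = 1σ̂–2σ̂, A = 2σ̂–3σ̂, * = beyond 3σ̂; sign = side of CL): 1:-C, 2:-C, 3:-C, 4:+C, 5:+C, 6:+C, 7:-C, 8:-C, 9:-C, 10:-B, 11:+B, 12:+C
No rule fires across all 12 points.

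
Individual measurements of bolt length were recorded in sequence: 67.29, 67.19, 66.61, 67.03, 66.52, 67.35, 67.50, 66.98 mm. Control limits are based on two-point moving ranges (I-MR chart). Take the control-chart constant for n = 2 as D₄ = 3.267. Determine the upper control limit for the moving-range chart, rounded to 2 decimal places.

1.45

Moving ranges: 0.10, 0.58, 0.42, 0.51, 0.83, 0.15, 0.52; M̄R̄ = 3.1100 / 7 = 0.4443
UCL_MR = D₄·M̄R̄ = 3.267 × 0.4443 = 1.4515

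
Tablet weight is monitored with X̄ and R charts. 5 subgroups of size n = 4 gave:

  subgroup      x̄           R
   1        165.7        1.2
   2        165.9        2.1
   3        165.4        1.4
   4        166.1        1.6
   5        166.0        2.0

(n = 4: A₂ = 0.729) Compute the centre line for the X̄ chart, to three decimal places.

X̄̄ = (165.7 + 165.9 + 165.4 + 166.1 + 166.0) / 5 = 829.1000 / 5 = 165.8200
CL = X̄̄ = 165.8200

165.820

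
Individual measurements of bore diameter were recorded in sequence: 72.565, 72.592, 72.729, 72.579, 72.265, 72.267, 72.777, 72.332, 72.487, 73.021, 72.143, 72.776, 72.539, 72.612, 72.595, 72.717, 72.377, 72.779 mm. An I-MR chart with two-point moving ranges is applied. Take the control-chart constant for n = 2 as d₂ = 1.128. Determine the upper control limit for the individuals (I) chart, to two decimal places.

X̄ = (72.565 + 72.592 + 72.729 + 72.579 + 72.265 + 72.267 + 72.777 + 72.332 + 72.487 + 73.021 + 72.143 + 72.776 + 72.539 + 72.612 + 72.595 + 72.717 + 72.377 + 72.779) / 18 = 72.5640
Moving ranges: 0.027, 0.137, 0.150, 0.314, 0.002, 0.510, 0.445, 0.155, 0.534, 0.878, 0.633, 0.237, 0.073, 0.017, 0.122, 0.340, 0.402; M̄R̄ = 4.9760 / 17 = 0.2927
UCL = X̄ + 3·M̄R̄/d₂ = 72.5640 + 3 × 0.2927 / 1.128 = 73.3425

73.34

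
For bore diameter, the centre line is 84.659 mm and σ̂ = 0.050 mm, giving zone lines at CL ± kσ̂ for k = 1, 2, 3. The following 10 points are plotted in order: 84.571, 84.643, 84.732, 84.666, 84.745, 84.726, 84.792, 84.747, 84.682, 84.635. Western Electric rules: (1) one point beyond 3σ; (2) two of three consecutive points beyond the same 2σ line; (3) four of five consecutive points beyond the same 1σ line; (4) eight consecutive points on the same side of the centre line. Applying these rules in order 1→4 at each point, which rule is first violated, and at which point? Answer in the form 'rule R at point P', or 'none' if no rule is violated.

rule 3 at point 7

Zone of each point (C = within 1σ̂, B = 1σ̂–2σ̂, A = 2σ̂–3σ̂, * = beyond 3σ̂; sign = side of CL): 1:-B, 2:-C, 3:+B, 4:+C, 5:+B, 6:+B, 7:+A, 8:+B, 9:+C, 10:-C
Rule 3 (four of five consecutive points beyond the same 1σ limit) is satisfied at point 7.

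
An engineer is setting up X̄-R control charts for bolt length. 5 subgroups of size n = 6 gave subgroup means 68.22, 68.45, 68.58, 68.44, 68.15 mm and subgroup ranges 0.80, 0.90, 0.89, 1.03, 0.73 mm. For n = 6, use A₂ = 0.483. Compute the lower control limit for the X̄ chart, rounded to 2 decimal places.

X̄̄ = (68.22 + 68.45 + 68.58 + 68.44 + 68.15) / 5 = 341.8400 / 5 = 68.3680
R̄ = (0.80 + 0.90 + 0.89 + 1.03 + 0.73) / 5 = 4.3500 / 5 = 0.8700
LCL = X̄̄ − A₂·R̄ = 68.3680 − 0.483 × 0.8700 = 67.9478

67.95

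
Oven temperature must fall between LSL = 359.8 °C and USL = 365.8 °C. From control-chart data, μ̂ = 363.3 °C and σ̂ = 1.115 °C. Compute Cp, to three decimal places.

Cp = (USL − LSL) / (6σ̂) = (365.8 − 359.8) / (6 × 1.115) = 6.0000 / 6.6900 = 0.8969

0.897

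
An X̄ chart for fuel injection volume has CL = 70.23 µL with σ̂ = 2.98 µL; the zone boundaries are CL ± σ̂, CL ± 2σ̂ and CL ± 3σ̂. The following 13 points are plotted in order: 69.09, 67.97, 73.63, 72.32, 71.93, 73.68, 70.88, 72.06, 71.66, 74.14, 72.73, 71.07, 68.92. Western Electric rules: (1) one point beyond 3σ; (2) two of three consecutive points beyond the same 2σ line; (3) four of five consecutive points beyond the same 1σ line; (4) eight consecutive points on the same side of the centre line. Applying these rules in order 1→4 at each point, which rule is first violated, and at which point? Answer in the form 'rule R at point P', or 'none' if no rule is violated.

rule 4 at point 10

Zone of each point (C = within 1σ̂, B = 1σ̂–2σ̂, A = 2σ̂–3σ̂, * = beyond 3σ̂; sign = side of CL): 1:-C, 2:-C, 3:+B, 4:+C, 5:+C, 6:+B, 7:+C, 8:+C, 9:+C, 10:+B, 11:+C, 12:+C, 13:-C
Rule 4 (eight consecutive points on the same side of the centre line) is satisfied at point 10.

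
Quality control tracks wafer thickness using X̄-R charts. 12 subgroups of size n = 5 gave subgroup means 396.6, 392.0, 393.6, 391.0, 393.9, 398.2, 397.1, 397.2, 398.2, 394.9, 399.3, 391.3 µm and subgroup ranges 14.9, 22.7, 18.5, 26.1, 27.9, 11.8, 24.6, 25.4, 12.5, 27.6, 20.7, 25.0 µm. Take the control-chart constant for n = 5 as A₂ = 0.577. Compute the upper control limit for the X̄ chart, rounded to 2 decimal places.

X̄̄ = (396.6 + 392.0 + 393.6 + 391.0 + 393.9 + 398.2 + 397.1 + 397.2 + 398.2 + 394.9 + 399.3 + 391.3) / 12 = 4743.3000 / 12 = 395.2750
R̄ = (14.9 + 22.7 + 18.5 + 26.1 + 27.9 + 11.8 + 24.6 + 25.4 + 12.5 + 27.6 + 20.7 + 25.0) / 12 = 257.7000 / 12 = 21.4750
UCL = X̄̄ + A₂·R̄ = 395.2750 + 0.577 × 21.4750 = 407.6661

407.67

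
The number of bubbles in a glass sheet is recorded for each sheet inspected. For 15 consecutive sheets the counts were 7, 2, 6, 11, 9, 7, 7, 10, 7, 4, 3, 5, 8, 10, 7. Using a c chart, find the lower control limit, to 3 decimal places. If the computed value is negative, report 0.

0.000

c̄ = (7 + 2 + 6 + 11 + 9 + 7 + 7 + 10 + 7 + 4 + 3 + 5 + 8 + 10 + 7) / 15 = 103 / 15 = 6.8667
LCL = c̄ − 3√c̄ = 6.8667 − 3 × 2.6204 = -0.9946 → 0 (cannot be negative)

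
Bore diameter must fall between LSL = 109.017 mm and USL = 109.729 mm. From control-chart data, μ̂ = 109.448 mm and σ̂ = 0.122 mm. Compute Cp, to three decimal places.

Cp = (USL − LSL) / (6σ̂) = (109.729 − 109.017) / (6 × 0.122) = 0.7120 / 0.7320 = 0.9727

0.973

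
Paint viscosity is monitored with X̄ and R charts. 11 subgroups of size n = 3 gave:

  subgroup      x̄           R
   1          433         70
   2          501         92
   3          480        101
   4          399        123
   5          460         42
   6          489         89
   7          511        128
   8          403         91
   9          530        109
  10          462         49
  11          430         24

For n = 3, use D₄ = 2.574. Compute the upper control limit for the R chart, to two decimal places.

R̄ = (70 + 92 + 101 + 123 + 42 + 89 + 128 + 91 + 109 + 49 + 24) / 11 = 918.0000 / 11 = 83.4545
UCL_R = D₄·R̄ = 2.574 × 83.4545 = 214.8120

214.81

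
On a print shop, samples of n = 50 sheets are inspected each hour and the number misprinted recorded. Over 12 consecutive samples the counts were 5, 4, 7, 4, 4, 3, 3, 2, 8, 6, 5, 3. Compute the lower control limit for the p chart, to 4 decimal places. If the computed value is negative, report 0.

p̄ = Σdᵢ / (k·n) = 54 / (12 × 50) = 0.09000
LCL = p̄ − 3·√(p̄(1−p̄)/n) = 0.09000 − 3 × 0.04047 = -0.03142 → 0 (negative, so LCL = 0)

0.0000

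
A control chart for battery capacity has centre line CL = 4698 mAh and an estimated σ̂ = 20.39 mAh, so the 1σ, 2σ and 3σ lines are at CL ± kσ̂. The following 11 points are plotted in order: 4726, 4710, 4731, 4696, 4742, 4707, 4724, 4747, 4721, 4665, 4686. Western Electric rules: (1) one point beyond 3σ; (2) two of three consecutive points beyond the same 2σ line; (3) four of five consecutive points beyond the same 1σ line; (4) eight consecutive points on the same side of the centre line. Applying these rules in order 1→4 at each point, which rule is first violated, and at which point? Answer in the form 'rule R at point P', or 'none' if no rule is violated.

rule 3 at point 9

Zone of each point (C = within 1σ̂, B = 1σ̂–2σ̂, A = 2σ̂–3σ̂, * = beyond 3σ̂; sign = side of CL): 1:+B, 2:+C, 3:+B, 4:-C, 5:+A, 6:+C, 7:+B, 8:+A, 9:+B, 10:-B, 11:-C
Rule 3 (four of five consecutive points beyond the same 1σ limit) is satisfied at point 9.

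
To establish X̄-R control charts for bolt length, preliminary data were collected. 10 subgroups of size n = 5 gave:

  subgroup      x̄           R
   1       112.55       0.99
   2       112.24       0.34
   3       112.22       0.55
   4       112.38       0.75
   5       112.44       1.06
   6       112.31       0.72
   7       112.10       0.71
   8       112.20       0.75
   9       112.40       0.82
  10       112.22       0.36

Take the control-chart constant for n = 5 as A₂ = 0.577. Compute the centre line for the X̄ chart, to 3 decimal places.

X̄̄ = (112.55 + 112.24 + 112.22 + 112.38 + 112.44 + 112.31 + 112.10 + 112.20 + 112.40 + 112.22) / 10 = 1123.0600 / 10 = 112.3060
CL = X̄̄ = 112.3060

112.306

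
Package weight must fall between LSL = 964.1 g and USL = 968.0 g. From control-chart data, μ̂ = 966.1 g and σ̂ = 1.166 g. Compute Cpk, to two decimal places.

Cpu = (USL − μ̂) / (3σ̂) = (968.0 − 966.1) / (3 × 1.166) = 0.5432; Cpl = (μ̂ − LSL) / (3σ̂) = (966.1 − 964.1) / (3 × 1.166) = 0.5718; Cpk = min(Cpu, Cpl) = 0.5432

0.54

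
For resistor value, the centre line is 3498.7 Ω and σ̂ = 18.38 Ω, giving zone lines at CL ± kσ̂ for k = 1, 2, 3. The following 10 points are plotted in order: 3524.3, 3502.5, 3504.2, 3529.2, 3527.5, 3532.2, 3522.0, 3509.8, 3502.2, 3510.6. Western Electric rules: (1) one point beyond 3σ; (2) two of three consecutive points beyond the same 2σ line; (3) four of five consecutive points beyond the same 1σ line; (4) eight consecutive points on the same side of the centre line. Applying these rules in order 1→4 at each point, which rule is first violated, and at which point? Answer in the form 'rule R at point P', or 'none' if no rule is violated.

Zone of each point (C = within 1σ̂, B = 1σ̂–2σ̂, A = 2σ̂–3σ̂, * = beyond 3σ̂; sign = side of CL): 1:+B, 2:+C, 3:+C, 4:+B, 5:+B, 6:+B, 7:+B, 8:+C, 9:+C, 10:+C
Rule 3 (four of five consecutive points beyond the same 1σ limit) is satisfied at point 7.

rule 3 at point 7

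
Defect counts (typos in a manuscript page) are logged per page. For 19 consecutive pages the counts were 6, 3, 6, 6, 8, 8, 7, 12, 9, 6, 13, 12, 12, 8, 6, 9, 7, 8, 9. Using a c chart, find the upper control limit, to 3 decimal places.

c̄ = (6 + 3 + 6 + 6 + 8 + 8 + 7 + 12 + 9 + 6 + 13 + 12 + 12 + 8 + 6 + 9 + 7 + 8 + 9) / 19 = 155 / 19 = 8.1579
UCL = c̄ + 3√c̄ = 8.1579 + 3 × √8.1579 = 8.1579 + 3 × 2.8562 = 16.7265

16.727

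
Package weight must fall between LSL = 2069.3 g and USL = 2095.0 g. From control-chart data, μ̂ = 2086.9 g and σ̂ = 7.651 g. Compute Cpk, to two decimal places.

0.35

Cpu = (USL − μ̂) / (3σ̂) = (2095.0 − 2086.9) / (3 × 7.651) = 0.3529; Cpl = (μ̂ − LSL) / (3σ̂) = (2086.9 − 2069.3) / (3 × 7.651) = 0.7668; Cpk = min(Cpu, Cpl) = 0.3529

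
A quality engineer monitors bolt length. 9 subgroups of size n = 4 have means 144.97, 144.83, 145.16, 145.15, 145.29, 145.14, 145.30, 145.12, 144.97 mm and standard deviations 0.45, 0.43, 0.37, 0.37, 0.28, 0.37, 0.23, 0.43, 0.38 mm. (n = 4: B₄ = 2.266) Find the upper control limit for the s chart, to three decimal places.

s̄ = (0.45 + 0.43 + 0.37 + 0.37 + 0.28 + 0.37 + 0.23 + 0.43 + 0.38) / 9 = 0.3678
UCL_s = B₄·s̄ = 2.266 × 0.3678 = 0.8334

0.833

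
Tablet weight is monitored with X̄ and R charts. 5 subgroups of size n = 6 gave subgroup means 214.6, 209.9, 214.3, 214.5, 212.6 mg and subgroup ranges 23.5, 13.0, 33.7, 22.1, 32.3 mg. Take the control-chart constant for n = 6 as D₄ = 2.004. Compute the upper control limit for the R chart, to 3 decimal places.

49.940

R̄ = (23.5 + 13.0 + 33.7 + 22.1 + 32.3) / 5 = 124.6000 / 5 = 24.9200
UCL_R = D₄·R̄ = 2.004 × 24.9200 = 49.9397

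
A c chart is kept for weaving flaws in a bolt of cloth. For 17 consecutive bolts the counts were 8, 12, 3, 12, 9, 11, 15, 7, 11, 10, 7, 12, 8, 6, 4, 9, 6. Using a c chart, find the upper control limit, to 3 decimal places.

17.735

c̄ = (8 + 12 + 3 + 12 + 9 + 11 + 15 + 7 + 11 + 10 + 7 + 12 + 8 + 6 + 4 + 9 + 6) / 17 = 150 / 17 = 8.8235
UCL = c̄ + 3√c̄ = 8.8235 + 3 × √8.8235 = 8.8235 + 3 × 2.9704 = 17.7349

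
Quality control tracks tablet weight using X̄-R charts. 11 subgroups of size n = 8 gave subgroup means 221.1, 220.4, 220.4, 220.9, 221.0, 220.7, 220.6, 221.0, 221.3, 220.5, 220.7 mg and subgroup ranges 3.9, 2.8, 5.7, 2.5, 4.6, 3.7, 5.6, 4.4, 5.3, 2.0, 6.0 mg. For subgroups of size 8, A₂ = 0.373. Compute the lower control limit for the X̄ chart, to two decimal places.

219.21

X̄̄ = (221.1 + 220.4 + 220.4 + 220.9 + 221.0 + 220.7 + 220.6 + 221.0 + 221.3 + 220.5 + 220.7) / 11 = 2428.6000 / 11 = 220.7818
R̄ = (3.9 + 2.8 + 5.7 + 2.5 + 4.6 + 3.7 + 5.6 + 4.4 + 5.3 + 2.0 + 6.0) / 11 = 46.5000 / 11 = 4.2273
LCL = X̄̄ − A₂·R̄ = 220.7818 − 0.373 × 4.2273 = 219.2050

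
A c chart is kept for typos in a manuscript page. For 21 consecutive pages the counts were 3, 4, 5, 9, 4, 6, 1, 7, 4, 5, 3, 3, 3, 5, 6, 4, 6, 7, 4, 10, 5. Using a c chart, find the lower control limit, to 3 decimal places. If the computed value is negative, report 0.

0.000

c̄ = (3 + 4 + 5 + 9 + 4 + 6 + 1 + 7 + 4 + 5 + 3 + 3 + 3 + 5 + 6 + 4 + 6 + 7 + 4 + 10 + 5) / 21 = 104 / 21 = 4.9524
LCL = c̄ − 3√c̄ = 4.9524 − 3 × 2.2254 = -1.7238 → 0 (cannot be negative)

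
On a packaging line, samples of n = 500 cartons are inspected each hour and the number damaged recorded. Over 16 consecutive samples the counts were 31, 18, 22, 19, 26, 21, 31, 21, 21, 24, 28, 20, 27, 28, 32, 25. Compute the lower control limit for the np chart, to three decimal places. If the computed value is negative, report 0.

p̄ = Σdᵢ / (k·n) = 394 / (16 × 500) = 0.04925
LCL = np̄ − 3·√(np̄(1−p̄)) = 24.6250 − 3 × 4.8386 = 10.1091

10.109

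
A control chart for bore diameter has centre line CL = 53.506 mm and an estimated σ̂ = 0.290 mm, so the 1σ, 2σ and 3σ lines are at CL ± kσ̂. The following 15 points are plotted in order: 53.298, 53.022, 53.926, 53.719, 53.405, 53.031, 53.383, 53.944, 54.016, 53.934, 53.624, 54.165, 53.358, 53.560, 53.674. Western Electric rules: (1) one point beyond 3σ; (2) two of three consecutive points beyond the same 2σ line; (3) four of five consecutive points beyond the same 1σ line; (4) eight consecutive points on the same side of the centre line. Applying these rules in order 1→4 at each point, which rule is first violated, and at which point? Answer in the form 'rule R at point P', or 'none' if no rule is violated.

rule 3 at point 12

Zone of each point (C = within 1σ̂, B = 1σ̂–2σ̂, A = 2σ̂–3σ̂, * = beyond 3σ̂; sign = side of CL): 1:-C, 2:-B, 3:+B, 4:+C, 5:-C, 6:-B, 7:-C, 8:+B, 9:+B, 10:+B, 11:+C, 12:+A, 13:-C, 14:+C, 15:+C
Rule 3 (four of five consecutive points beyond the same 1σ limit) is satisfied at point 12.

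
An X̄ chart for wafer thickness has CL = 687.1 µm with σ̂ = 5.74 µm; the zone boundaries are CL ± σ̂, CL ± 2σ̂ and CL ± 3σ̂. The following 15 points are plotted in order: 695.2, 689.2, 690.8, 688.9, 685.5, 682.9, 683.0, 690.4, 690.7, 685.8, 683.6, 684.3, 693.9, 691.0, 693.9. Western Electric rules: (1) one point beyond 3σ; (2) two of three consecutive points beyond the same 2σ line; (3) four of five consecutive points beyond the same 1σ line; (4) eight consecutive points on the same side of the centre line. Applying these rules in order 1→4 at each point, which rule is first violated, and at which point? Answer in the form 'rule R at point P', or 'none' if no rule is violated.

Zone of each point (C = within 1σ̂, B = 1σ̂–2σ̂, A = 2σ̂–3σ̂, * = beyond 3σ̂; sign = side of CL): 1:+B, 2:+C, 3:+C, 4:+C, 5:-C, 6:-C, 7:-C, 8:+C, 9:+C, 10:-C, 11:-C, 12:-C, 13:+B, 14:+C, 15:+B
No rule fires across all 15 points.

none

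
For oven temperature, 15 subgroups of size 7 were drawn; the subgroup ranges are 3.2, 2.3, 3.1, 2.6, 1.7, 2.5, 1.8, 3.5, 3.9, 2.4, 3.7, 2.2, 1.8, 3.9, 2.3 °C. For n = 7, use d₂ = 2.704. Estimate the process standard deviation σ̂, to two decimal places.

1.01

R̄ = (3.2 + 2.3 + 3.1 + 2.6 + 1.7 + 2.5 + 1.8 + 3.5 + 3.9 + 2.4 + 3.7 + 2.2 + 1.8 + 3.9 + 2.3) / 15 = 2.7267
σ̂ = R̄ / d₂ = 2.7267 / 2.704 = 1.0084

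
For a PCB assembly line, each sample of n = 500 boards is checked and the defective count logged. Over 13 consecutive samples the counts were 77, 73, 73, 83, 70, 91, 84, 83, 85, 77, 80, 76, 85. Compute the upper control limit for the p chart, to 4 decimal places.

0.2087

p̄ = Σdᵢ / (k·n) = 1037 / (13 × 500) = 0.15954
UCL = p̄ + 3·√(p̄(1−p̄)/n) = 0.15954 + 3 × √(0.15954×0.84046/500) = 0.15954 + 3 × 0.01638 = 0.20867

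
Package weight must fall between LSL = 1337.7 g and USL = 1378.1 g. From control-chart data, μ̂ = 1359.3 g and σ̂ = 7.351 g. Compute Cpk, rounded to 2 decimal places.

Cpu = (USL − μ̂) / (3σ̂) = (1378.1 − 1359.3) / (3 × 7.351) = 0.8525; Cpl = (μ̂ − LSL) / (3σ̂) = (1359.3 − 1337.7) / (3 × 7.351) = 0.9795; Cpk = min(Cpu, Cpl) = 0.8525

0.85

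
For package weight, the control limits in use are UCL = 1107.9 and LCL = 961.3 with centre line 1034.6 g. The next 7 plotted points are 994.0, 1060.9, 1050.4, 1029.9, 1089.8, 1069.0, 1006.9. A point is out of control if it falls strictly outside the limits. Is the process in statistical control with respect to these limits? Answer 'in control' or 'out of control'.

All 7 points lie within [961.3, 1107.9].

in control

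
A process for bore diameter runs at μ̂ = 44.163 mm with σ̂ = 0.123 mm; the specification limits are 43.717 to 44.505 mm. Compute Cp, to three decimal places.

Cp = (USL − LSL) / (6σ̂) = (44.505 − 43.717) / (6 × 0.123) = 0.7880 / 0.7380 = 1.0678

1.068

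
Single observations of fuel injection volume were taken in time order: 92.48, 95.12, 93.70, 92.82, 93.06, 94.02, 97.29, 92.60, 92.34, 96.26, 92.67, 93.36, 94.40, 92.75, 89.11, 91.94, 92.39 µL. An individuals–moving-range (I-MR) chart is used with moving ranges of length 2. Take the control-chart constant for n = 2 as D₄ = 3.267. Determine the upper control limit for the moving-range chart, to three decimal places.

Moving ranges: 2.64, 1.42, 0.88, 0.24, 0.96, 3.27, 4.69, 0.26, 3.92, 3.59, 0.69, 1.04, 1.65, 3.64, 2.83, 0.45; M̄R̄ = 32.1700 / 16 = 2.0106
UCL_MR = D₄·M̄R̄ = 3.267 × 2.0106 = 6.5687

6.569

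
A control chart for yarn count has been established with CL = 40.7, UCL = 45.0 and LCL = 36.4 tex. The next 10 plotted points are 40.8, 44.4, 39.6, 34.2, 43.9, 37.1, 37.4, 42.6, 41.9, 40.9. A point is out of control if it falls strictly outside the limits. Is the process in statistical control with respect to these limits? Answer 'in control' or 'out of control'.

Compare each point to [36.4, 45.0]: sample 4 = 34.2 < LCL.

out of control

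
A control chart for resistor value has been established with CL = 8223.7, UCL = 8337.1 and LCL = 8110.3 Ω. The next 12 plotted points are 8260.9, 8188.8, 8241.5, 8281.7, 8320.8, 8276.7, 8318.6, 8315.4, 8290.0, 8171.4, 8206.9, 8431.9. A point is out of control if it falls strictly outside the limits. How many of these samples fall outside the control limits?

1

Compare each point to [8110.3, 8337.1]: sample 12 = 8431.9 > UCL.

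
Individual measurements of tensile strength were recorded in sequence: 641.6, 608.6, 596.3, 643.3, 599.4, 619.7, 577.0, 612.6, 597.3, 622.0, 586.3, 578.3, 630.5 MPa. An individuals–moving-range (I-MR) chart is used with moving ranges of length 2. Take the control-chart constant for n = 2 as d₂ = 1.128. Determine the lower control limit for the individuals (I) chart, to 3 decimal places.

526.526

X̄ = (641.6 + 608.6 + 596.3 + 643.3 + 599.4 + 619.7 + 577.0 + 612.6 + 597.3 + 622.0 + 586.3 + 578.3 + 630.5) / 13 = 608.6846
Moving ranges: 33.0, 12.3, 47.0, 43.9, 20.3, 42.7, 35.6, 15.3, 24.7, 35.7, 8.0, 52.2; M̄R̄ = 370.7000 / 12 = 30.8917
LCL = X̄ − 3·M̄R̄/d₂ = 608.6846 − 3 × 30.8917 / 1.128 = 526.5259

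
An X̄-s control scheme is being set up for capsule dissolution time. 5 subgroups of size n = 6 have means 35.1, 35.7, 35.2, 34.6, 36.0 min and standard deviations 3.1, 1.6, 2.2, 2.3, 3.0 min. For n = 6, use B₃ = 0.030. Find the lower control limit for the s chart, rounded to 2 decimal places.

s̄ = (3.1 + 1.6 + 2.2 + 2.3 + 3.0) / 5 = 2.4400
LCL_s = B₃·s̄ = 0.030 × 2.4400 = 0.0732

0.07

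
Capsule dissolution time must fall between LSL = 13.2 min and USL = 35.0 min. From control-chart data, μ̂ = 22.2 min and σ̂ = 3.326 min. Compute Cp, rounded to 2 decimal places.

Cp = (USL − LSL) / (6σ̂) = (35.0 − 13.2) / (6 × 3.326) = 21.8000 / 19.9560 = 1.0924

1.09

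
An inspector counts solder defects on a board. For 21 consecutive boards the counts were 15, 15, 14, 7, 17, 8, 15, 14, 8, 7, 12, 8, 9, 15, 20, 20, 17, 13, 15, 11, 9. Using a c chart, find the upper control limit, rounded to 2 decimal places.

c̄ = (15 + 15 + 14 + 7 + 17 + 8 + 15 + 14 + 8 + 7 + 12 + 8 + 9 + 15 + 20 + 20 + 17 + 13 + 15 + 11 + 9) / 21 = 269 / 21 = 12.8095
UCL = c̄ + 3√c̄ = 12.8095 + 3 × √12.8095 = 12.8095 + 3 × 3.5790 = 23.5466

23.55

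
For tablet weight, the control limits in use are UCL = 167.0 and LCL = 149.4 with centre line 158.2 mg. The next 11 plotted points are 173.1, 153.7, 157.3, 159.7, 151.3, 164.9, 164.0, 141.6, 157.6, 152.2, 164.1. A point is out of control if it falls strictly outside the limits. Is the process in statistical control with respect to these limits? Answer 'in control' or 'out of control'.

out of control

Compare each point to [149.4, 167.0]: sample 1 = 173.1 > UCL; sample 8 = 141.6 < LCL.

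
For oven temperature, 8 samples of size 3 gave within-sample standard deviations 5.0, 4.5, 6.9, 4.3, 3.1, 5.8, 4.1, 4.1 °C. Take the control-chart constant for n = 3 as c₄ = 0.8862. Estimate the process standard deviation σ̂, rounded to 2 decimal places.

s̄ = (5.0 + 4.5 + 6.9 + 4.3 + 3.1 + 5.8 + 4.1 + 4.1) / 8 = 4.7250
σ̂ = s̄ / c₄ = 4.7250 / 0.8862 = 5.3318

5.33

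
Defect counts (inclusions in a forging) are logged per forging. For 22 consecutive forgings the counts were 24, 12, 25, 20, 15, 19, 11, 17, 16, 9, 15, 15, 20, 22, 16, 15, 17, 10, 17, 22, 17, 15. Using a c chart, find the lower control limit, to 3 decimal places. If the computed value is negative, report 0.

4.486

c̄ = (24 + 12 + 25 + 20 + 15 + 19 + 11 + 17 + 16 + 9 + 15 + 15 + 20 + 22 + 16 + 15 + 17 + 10 + 17 + 22 + 17 + 15) / 22 = 369 / 22 = 16.7727
LCL = c̄ − 3√c̄ = 16.7727 − 3 × 4.0955 = 4.4864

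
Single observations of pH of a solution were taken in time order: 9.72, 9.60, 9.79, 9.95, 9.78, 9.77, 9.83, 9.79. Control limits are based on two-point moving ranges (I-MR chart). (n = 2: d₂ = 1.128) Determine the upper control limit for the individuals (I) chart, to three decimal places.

10.064

X̄ = (9.72 + 9.60 + 9.79 + 9.95 + 9.78 + 9.77 + 9.83 + 9.79) / 8 = 9.7787
Moving ranges: 0.12, 0.19, 0.16, 0.17, 0.01, 0.06, 0.04; M̄R̄ = 0.7500 / 7 = 0.1071
UCL = X̄ + 3·M̄R̄/d₂ = 9.7787 + 3 × 0.1071 / 1.128 = 10.0637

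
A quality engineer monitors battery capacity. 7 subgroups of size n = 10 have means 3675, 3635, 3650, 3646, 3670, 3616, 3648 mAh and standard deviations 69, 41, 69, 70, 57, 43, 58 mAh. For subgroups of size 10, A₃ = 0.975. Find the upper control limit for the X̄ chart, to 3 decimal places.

3705.261

X̄̄ = (3675 + 3635 + 3650 + 3646 + 3670 + 3616 + 3648) / 7 = 3648.5714
s̄ = (69 + 41 + 69 + 70 + 57 + 43 + 58) / 7 = 58.1429
UCL = X̄̄ + A₃·s̄ = 3648.5714 + 0.975 × 58.1429 = 3705.2607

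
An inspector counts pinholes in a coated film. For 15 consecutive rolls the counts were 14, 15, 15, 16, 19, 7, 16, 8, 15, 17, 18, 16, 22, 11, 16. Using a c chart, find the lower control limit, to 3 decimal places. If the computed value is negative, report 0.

c̄ = (14 + 15 + 15 + 16 + 19 + 7 + 16 + 8 + 15 + 17 + 18 + 16 + 22 + 11 + 16) / 15 = 225 / 15 = 15.0000
LCL = c̄ − 3√c̄ = 15.0000 − 3 × 3.8730 = 3.3810

3.381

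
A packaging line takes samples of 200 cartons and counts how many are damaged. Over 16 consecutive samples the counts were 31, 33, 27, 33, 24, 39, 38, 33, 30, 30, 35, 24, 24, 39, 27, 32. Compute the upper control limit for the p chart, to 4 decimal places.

0.2329

p̄ = Σdᵢ / (k·n) = 499 / (16 × 200) = 0.15594
UCL = p̄ + 3·√(p̄(1−p̄)/n) = 0.15594 + 3 × √(0.15594×0.84406/200) = 0.15594 + 3 × 0.02565 = 0.23290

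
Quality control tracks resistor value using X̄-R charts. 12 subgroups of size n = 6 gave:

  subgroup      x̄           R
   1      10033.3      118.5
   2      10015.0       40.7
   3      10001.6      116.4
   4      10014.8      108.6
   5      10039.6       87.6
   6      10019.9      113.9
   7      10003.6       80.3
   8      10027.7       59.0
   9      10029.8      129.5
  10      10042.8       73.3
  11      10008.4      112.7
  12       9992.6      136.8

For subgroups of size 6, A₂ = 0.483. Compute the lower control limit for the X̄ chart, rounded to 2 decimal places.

9971.71

X̄̄ = (10033.3 + 10015.0 + 10001.6 + 10014.8 + 10039.6 + 10019.9 + 10003.6 + 10027.7 + 10029.8 + 10042.8 + 10008.4 + 9992.6) / 12 = 120229.1000 / 12 = 10019.0917
R̄ = (118.5 + 40.7 + 116.4 + 108.6 + 87.6 + 113.9 + 80.3 + 59.0 + 129.5 + 73.3 + 112.7 + 136.8) / 12 = 1177.3000 / 12 = 98.1083
LCL = X̄̄ − A₂·R̄ = 10019.0917 − 0.483 × 98.1083 = 9971.7053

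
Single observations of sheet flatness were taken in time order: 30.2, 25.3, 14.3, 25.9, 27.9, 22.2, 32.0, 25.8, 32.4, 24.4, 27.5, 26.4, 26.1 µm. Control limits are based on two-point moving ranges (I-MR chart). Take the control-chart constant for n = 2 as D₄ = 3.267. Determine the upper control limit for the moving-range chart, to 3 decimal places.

Moving ranges: 4.9, 11.0, 11.6, 2.0, 5.7, 9.8, 6.2, 6.6, 8.0, 3.1, 1.1, 0.3; M̄R̄ = 70.3000 / 12 = 5.8583
UCL_MR = D₄·M̄R̄ = 3.267 × 5.8583 = 19.1392

19.139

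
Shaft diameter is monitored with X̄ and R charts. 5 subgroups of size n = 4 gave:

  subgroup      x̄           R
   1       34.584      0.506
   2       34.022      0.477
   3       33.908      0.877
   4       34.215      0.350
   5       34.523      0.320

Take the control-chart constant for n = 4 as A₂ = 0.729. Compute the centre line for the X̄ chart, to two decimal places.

X̄̄ = (34.584 + 34.022 + 33.908 + 34.215 + 34.523) / 5 = 171.2520 / 5 = 34.2504
CL = X̄̄ = 34.2504

34.25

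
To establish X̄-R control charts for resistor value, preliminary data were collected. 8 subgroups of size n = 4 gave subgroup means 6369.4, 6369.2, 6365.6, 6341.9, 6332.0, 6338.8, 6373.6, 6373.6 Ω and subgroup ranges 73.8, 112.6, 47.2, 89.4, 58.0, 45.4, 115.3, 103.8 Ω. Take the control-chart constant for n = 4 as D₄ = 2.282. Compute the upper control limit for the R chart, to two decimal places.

R̄ = (73.8 + 112.6 + 47.2 + 89.4 + 58.0 + 45.4 + 115.3 + 103.8) / 8 = 645.5000 / 8 = 80.6875
UCL_R = D₄·R̄ = 2.282 × 80.6875 = 184.1289

184.13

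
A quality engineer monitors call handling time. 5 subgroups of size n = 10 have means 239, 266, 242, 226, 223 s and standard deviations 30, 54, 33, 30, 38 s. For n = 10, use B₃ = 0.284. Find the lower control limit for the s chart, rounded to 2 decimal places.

10.51

s̄ = (30 + 54 + 33 + 30 + 38) / 5 = 37.0000
LCL_s = B₃·s̄ = 0.284 × 37.0000 = 10.5080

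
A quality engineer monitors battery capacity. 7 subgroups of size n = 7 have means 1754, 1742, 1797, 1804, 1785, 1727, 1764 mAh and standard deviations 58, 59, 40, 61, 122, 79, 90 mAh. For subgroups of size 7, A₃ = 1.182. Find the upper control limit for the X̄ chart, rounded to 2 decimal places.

X̄̄ = (1754 + 1742 + 1797 + 1804 + 1785 + 1727 + 1764) / 7 = 1767.5714
s̄ = (58 + 59 + 40 + 61 + 122 + 79 + 90) / 7 = 72.7143
UCL = X̄̄ + A₃·s̄ = 1767.5714 + 1.182 × 72.7143 = 1853.5197

1853.52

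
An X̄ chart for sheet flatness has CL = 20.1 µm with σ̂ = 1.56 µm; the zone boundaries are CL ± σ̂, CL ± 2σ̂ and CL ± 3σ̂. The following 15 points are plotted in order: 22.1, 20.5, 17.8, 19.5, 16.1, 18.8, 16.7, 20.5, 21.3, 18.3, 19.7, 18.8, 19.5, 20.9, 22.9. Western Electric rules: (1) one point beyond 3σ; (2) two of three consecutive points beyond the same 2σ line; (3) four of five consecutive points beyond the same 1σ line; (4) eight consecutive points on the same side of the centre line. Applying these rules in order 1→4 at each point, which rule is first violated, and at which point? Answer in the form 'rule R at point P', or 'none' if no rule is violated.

rule 2 at point 7

Zone of each point (C = within 1σ̂, B = 1σ̂–2σ̂, A = 2σ̂–3σ̂, * = beyond 3σ̂; sign = side of CL): 1:+B, 2:+C, 3:-B, 4:-C, 5:-A, 6:-C, 7:-A, 8:+C, 9:+C, 10:-B, 11:-C, 12:-C, 13:-C, 14:+C, 15:+B
Rule 2 (two of three consecutive points beyond the same 2σ limit) is satisfied at point 7.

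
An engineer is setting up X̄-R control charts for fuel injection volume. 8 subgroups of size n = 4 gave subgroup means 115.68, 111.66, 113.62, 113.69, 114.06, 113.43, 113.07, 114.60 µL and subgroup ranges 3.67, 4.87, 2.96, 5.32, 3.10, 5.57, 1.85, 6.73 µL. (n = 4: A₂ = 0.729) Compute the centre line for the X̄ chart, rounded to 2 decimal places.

113.73

X̄̄ = (115.68 + 111.66 + 113.62 + 113.69 + 114.06 + 113.43 + 113.07 + 114.60) / 8 = 909.8100 / 8 = 113.7262
CL = X̄̄ = 113.7262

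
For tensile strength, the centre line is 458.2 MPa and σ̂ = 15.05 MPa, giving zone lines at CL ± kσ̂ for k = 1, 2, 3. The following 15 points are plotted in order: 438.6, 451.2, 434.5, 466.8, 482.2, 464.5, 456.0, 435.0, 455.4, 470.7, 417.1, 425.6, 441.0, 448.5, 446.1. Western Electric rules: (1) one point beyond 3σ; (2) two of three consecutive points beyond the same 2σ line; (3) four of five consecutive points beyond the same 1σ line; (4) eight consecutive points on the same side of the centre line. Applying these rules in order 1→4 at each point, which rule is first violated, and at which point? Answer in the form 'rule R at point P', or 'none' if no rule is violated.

rule 2 at point 12

Zone of each point (C = within 1σ̂, B = 1σ̂–2σ̂, A = 2σ̂–3σ̂, * = beyond 3σ̂; sign = side of CL): 1:-B, 2:-C, 3:-B, 4:+C, 5:+B, 6:+C, 7:-C, 8:-B, 9:-C, 10:+C, 11:-A, 12:-A, 13:-B, 14:-C, 15:-C
Rule 2 (two of three consecutive points beyond the same 2σ limit) is satisfied at point 12.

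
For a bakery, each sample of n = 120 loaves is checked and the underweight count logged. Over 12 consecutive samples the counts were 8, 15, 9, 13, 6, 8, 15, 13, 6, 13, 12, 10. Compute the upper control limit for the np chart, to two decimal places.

20.02

p̄ = Σdᵢ / (k·n) = 128 / (12 × 120) = 0.08889
UCL = np̄ + 3·√(np̄(1−p̄)) = 10.6667 + 3 × √(10.6667×0.91111) = 10.6667 + 3 × 3.1175 = 20.0190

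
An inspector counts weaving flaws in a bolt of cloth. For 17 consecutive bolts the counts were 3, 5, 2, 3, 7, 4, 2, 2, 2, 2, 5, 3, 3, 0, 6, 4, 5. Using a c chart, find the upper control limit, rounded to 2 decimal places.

8.95

c̄ = (3 + 5 + 2 + 3 + 7 + 4 + 2 + 2 + 2 + 2 + 5 + 3 + 3 + 0 + 6 + 4 + 5) / 17 = 58 / 17 = 3.4118
UCL = c̄ + 3√c̄ = 3.4118 + 3 × √3.4118 = 3.4118 + 3 × 1.8471 = 8.9531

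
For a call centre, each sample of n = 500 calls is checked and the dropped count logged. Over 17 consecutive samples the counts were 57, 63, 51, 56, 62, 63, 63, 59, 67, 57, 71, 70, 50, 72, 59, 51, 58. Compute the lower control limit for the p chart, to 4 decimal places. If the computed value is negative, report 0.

0.0773

p̄ = Σdᵢ / (k·n) = 1029 / (17 × 500) = 0.12106
LCL = p̄ − 3·√(p̄(1−p̄)/n) = 0.12106 − 3 × 0.01459 = 0.07730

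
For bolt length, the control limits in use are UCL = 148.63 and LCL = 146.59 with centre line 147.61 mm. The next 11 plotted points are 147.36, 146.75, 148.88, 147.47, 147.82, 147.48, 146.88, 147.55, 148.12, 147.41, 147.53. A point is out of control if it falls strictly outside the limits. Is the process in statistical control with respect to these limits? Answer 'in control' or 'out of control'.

Compare each point to [146.59, 148.63]: sample 3 = 148.88 > UCL.

out of control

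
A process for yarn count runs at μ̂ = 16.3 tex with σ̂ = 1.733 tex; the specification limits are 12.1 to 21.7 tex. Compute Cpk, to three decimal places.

Cpu = (USL − μ̂) / (3σ̂) = (21.7 − 16.3) / (3 × 1.733) = 1.0387; Cpl = (μ̂ − LSL) / (3σ̂) = (16.3 − 12.1) / (3 × 1.733) = 0.8078; Cpk = min(Cpu, Cpl) = 0.8078

0.808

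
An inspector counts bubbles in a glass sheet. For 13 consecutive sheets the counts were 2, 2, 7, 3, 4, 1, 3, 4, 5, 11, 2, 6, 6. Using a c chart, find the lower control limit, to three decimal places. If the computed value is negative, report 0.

0.000

c̄ = (2 + 2 + 7 + 3 + 4 + 1 + 3 + 4 + 5 + 11 + 2 + 6 + 6) / 13 = 56 / 13 = 4.3077
LCL = c̄ − 3√c̄ = 4.3077 − 3 × 2.0755 = -1.9188 → 0 (cannot be negative)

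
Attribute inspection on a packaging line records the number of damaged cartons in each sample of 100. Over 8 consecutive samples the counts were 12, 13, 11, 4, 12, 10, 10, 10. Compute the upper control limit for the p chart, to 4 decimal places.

0.1935

p̄ = Σdᵢ / (k·n) = 82 / (8 × 100) = 0.10250
UCL = p̄ + 3·√(p̄(1−p̄)/n) = 0.10250 + 3 × √(0.10250×0.89750/100) = 0.10250 + 3 × 0.03033 = 0.19349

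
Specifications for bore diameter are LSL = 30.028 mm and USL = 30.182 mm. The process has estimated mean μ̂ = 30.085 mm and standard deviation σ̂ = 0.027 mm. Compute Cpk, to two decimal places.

Cpu = (USL − μ̂) / (3σ̂) = (30.182 − 30.085) / (3 × 0.027) = 1.1975; Cpl = (μ̂ − LSL) / (3σ̂) = (30.085 − 30.028) / (3 × 0.027) = 0.7037; Cpk = min(Cpu, Cpl) = 0.7037

0.70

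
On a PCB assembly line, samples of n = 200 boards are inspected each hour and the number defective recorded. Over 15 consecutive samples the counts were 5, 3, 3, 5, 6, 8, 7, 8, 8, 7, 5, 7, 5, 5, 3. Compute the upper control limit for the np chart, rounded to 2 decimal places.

12.71

p̄ = Σdᵢ / (k·n) = 85 / (15 × 200) = 0.02833
UCL = np̄ + 3·√(np̄(1−p̄)) = 5.6667 + 3 × √(5.6667×0.97167) = 5.6667 + 3 × 2.3465 = 12.7062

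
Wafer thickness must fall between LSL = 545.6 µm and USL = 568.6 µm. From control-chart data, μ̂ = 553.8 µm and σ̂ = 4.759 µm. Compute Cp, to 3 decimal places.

0.805

Cp = (USL − LSL) / (6σ̂) = (568.6 − 545.6) / (6 × 4.759) = 23.0000 / 28.5540 = 0.8055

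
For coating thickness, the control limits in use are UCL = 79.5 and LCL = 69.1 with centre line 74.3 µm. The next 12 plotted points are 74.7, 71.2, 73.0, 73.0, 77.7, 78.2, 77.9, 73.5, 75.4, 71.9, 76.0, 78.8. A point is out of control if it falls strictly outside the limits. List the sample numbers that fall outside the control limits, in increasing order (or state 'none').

All 12 points lie within [69.1, 79.5].

none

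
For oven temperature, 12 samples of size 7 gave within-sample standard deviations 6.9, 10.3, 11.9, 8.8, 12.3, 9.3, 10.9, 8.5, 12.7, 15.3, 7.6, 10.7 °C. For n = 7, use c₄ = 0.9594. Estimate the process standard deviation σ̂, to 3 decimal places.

10.875

s̄ = (6.9 + 10.3 + 11.9 + 8.8 + 12.3 + 9.3 + 10.9 + 8.5 + 12.7 + 15.3 + 7.6 + 10.7) / 12 = 10.4333
σ̂ = s̄ / c₄ = 10.4333 / 0.9594 = 10.8749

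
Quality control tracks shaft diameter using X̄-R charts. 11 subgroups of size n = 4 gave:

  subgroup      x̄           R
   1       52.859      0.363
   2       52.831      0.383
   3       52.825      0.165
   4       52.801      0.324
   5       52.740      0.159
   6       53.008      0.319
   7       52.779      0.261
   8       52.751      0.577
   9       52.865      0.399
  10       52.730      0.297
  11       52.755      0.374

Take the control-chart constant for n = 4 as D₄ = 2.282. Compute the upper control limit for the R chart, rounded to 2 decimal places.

0.75

R̄ = (0.363 + 0.383 + 0.165 + 0.324 + 0.159 + 0.319 + 0.261 + 0.577 + 0.399 + 0.297 + 0.374) / 11 = 3.6210 / 11 = 0.3292
UCL_R = D₄·R̄ = 2.282 × 0.3292 = 0.7512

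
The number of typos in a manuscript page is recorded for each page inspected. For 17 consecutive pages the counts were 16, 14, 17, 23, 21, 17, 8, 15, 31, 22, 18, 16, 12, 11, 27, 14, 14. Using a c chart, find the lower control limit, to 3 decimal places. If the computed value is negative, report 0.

c̄ = (16 + 14 + 17 + 23 + 21 + 17 + 8 + 15 + 31 + 22 + 18 + 16 + 12 + 11 + 27 + 14 + 14) / 17 = 296 / 17 = 17.4118
LCL = c̄ − 3√c̄ = 17.4118 − 3 × 4.1727 = 4.8935

4.894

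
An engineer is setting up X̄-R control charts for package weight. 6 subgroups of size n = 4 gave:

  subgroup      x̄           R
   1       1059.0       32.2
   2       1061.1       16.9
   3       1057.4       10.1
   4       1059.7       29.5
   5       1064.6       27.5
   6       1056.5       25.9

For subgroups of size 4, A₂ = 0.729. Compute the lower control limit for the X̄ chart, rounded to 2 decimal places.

X̄̄ = (1059.0 + 1061.1 + 1057.4 + 1059.7 + 1064.6 + 1056.5) / 6 = 6358.3000 / 6 = 1059.7167
R̄ = (32.2 + 16.9 + 10.1 + 29.5 + 27.5 + 25.9) / 6 = 142.1000 / 6 = 23.6833
LCL = X̄̄ − A₂·R̄ = 1059.7167 − 0.729 × 23.6833 = 1042.4515

1042.45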